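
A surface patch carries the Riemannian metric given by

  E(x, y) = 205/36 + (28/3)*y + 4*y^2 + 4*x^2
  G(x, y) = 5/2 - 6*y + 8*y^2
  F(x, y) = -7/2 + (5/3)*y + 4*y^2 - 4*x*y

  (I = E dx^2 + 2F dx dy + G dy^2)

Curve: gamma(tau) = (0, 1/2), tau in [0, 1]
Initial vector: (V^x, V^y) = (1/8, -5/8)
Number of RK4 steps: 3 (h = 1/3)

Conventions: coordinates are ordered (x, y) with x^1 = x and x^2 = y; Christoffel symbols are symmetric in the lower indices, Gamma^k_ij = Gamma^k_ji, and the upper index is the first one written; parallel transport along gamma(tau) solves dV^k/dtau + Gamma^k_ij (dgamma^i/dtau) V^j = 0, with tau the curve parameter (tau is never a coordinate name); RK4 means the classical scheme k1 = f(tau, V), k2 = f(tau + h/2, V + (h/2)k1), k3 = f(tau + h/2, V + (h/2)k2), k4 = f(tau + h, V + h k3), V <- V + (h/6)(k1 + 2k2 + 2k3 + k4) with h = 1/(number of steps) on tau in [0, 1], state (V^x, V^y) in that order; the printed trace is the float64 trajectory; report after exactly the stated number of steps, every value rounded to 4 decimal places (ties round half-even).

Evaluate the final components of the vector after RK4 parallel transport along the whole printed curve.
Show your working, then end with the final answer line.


gamma'(tau) = (0, 0); f(tau, V)^k = -Gamma^k_ij(gamma(tau)) gamma'^i(tau) V^j; h = 1/3; intermediate values shown to 6 dp
curve data and Christoffel symbols at the stage parameters:
  tau = 0.000000: gamma = (0.000000, 0.500000), gamma' = (0.000000, 0.000000); Gamma_xxx = -1.012658, Gamma_xxy = 0.701071, Gamma_xyy = 0.712756, Gamma_yxx = -6.902954, Gamma_yxy = 0.778968, Gamma_yyy = 1.458617
  tau = 0.166667: gamma = (0.000000, 0.500000), gamma' = (0.000000, 0.000000); Gamma_xxx = -1.012658, Gamma_xxy = 0.701071, Gamma_xyy = 0.712756, Gamma_yxx = -6.902954, Gamma_yxy = 0.778968, Gamma_yyy = 1.458617
  tau = 0.333333: gamma = (0.000000, 0.500000), gamma' = (0.000000, 0.000000); Gamma_xxx = -1.012658, Gamma_xxy = 0.701071, Gamma_xyy = 0.712756, Gamma_yxx = -6.902954, Gamma_yxy = 0.778968, Gamma_yyy = 1.458617
  tau = 0.500000: gamma = (0.000000, 0.500000), gamma' = (0.000000, 0.000000); Gamma_xxx = -1.012658, Gamma_xxy = 0.701071, Gamma_xyy = 0.712756, Gamma_yxx = -6.902954, Gamma_yxy = 0.778968, Gamma_yyy = 1.458617
  tau = 0.666667: gamma = (0.000000, 0.500000), gamma' = (0.000000, 0.000000); Gamma_xxx = -1.012658, Gamma_xxy = 0.701071, Gamma_xyy = 0.712756, Gamma_yxx = -6.902954, Gamma_yxy = 0.778968, Gamma_yyy = 1.458617
  tau = 0.833333: gamma = (0.000000, 0.500000), gamma' = (0.000000, 0.000000); Gamma_xxx = -1.012658, Gamma_xxy = 0.701071, Gamma_xyy = 0.712756, Gamma_yxx = -6.902954, Gamma_yxy = 0.778968, Gamma_yyy = 1.458617
  tau = 1.000000: gamma = (0.000000, 0.500000), gamma' = (0.000000, 0.000000); Gamma_xxx = -1.012658, Gamma_xxy = 0.701071, Gamma_xyy = 0.712756, Gamma_yxx = -6.902954, Gamma_yxy = 0.778968, Gamma_yyy = 1.458617
step 0: V^x = 0.1250, V^y = -0.6250
step 1: k1 = (0.000000, 0.000000), k2 = (0.000000, 0.000000), k3 = (0.000000, 0.000000), k4 = (0.000000, 0.000000); V <- V + (h/6)(k1 + 2k2 + 2k3 + k4): V^x = 0.1250, V^y = -0.6250
step 2: k1 = (0.000000, 0.000000), k2 = (0.000000, 0.000000), k3 = (0.000000, 0.000000), k4 = (0.000000, 0.000000); V <- V + (h/6)(k1 + 2k2 + 2k3 + k4): V^x = 0.1250, V^y = -0.6250
step 3: k1 = (0.000000, 0.000000), k2 = (0.000000, 0.000000), k3 = (0.000000, 0.000000), k4 = (0.000000, 0.000000); V <- V + (h/6)(k1 + 2k2 + 2k3 + k4): V^x = 0.1250, V^y = -0.6250

Answer: V^x = 0.1250, V^y = -0.6250


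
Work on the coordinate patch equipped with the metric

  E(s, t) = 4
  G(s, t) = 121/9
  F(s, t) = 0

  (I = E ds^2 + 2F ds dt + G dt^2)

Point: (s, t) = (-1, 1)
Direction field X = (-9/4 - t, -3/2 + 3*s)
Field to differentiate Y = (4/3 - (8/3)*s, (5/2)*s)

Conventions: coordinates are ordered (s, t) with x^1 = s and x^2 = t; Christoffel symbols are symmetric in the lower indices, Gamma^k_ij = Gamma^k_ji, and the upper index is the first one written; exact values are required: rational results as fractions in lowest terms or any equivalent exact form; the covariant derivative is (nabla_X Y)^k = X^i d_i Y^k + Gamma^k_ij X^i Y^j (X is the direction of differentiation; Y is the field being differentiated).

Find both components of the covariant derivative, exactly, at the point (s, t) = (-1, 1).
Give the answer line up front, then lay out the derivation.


Answer: (nabla_X Y)^s = 26/3, (nabla_X Y)^t = -65/8

E = 4, F = 0, G = 121/9 at the point
E_s = 0, E_t = 0, F_s = 0, F_t = 0, G_s = 0, G_t = 0
EG - F^2 = 484/9;  g^inv = (9/484) * [[121/9, 0], [0, 4]]
first-kind symbols [ij,l] = (1/2)(d_i g_jl + d_j g_il - d_l g_ij): [ss,s] = E_s/2 = 0, [ss,t] = F_s - E_t/2 = 0, [st,s] = E_t/2 = 0, [st,t] = G_s/2 = 0, [tt,s] = F_t - G_s/2 = 0, [tt,t] = G_t/2 = 0
Gamma^s_ij = (G*[ij,s] - F*[ij,t])/(EG - F^2), Gamma^t_ij = (E*[ij,t] - F*[ij,s])/(EG - F^2)
Gamma_sss = 0, Gamma_sst = 0, Gamma_stt = 0, Gamma_tss = 0, Gamma_tst = 0, Gamma_ttt = 0
X = (-13/4, -9/2), Y = (4, -5/2) at the point


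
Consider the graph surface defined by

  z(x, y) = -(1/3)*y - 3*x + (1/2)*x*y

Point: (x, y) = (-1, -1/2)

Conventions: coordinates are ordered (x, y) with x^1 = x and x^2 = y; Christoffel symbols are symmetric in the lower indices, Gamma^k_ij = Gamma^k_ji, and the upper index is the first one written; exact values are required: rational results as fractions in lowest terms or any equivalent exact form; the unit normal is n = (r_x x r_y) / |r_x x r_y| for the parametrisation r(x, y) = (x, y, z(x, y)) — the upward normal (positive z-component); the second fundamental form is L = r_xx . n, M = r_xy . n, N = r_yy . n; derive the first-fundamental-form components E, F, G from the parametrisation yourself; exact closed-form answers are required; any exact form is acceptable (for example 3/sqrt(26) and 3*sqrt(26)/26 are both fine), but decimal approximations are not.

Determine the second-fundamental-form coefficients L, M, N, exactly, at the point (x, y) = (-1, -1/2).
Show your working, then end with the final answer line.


z_x = -13/4, z_y = -5/6, z_xx = 0, z_xy = 1/2, z_yy = 0
E = 185/16, F = 65/24, G = 61/36; answer radicand W^2 = 1765/144
unnormalised second-form numerators: l = 0, m = 1/2, n = 0; L = l/sqrt(1765/144), and similarly M = m/sqrt(W^2), N = n/sqrt(W^2)

Answer: L = 0, M = 6*sqrt(1765)/1765, N = 0


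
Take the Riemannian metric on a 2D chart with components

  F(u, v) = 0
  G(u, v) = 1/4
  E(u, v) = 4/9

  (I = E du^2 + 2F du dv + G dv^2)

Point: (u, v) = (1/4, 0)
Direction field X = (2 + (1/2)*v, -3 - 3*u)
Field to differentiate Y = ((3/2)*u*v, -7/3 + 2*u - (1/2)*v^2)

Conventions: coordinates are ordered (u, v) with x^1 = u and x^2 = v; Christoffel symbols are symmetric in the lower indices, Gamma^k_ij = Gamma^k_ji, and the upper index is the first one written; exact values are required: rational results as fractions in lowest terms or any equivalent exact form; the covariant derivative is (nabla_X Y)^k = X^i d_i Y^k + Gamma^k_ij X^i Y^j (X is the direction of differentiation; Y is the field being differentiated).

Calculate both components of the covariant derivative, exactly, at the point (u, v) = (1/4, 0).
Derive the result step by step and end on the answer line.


E = 4/9, F = 0, G = 1/4 at the point
E_u = 0, E_v = 0, F_u = 0, F_v = 0, G_u = 0, G_v = 0
EG - F^2 = 1/9;  g^inv = (9) * [[1/4, 0], [0, 4/9]]
first-kind symbols [ij,l] = (1/2)(d_i g_jl + d_j g_il - d_l g_ij): [uu,u] = E_u/2 = 0, [uu,v] = F_u - E_v/2 = 0, [uv,u] = E_v/2 = 0, [uv,v] = G_u/2 = 0, [vv,u] = F_v - G_u/2 = 0, [vv,v] = G_v/2 = 0
Gamma^u_ij = (G*[ij,u] - F*[ij,v])/(EG - F^2), Gamma^v_ij = (E*[ij,v] - F*[ij,u])/(EG - F^2)
Gamma_uuu = 0, Gamma_uuv = 0, Gamma_uvv = 0, Gamma_vuu = 0, Gamma_vuv = 0, Gamma_vvv = 0
X = (2, -15/4), Y = (0, -11/6) at the point

Answer: (nabla_X Y)^u = -45/32, (nabla_X Y)^v = 4


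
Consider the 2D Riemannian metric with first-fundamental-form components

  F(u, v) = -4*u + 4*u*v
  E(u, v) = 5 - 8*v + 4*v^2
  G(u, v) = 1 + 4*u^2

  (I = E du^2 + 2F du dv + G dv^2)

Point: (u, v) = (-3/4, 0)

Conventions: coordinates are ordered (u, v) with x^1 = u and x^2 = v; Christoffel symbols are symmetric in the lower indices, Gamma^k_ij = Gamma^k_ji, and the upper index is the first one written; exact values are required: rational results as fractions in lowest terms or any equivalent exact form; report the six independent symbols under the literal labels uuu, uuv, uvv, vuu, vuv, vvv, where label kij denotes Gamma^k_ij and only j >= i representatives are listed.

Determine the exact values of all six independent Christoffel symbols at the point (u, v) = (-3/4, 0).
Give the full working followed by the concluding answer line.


E = 5, F = 3, G = 13/4 at the point
E_u = 0, E_v = -8, F_u = -4, F_v = -3, G_u = -6, G_v = 0
EG - F^2 = 29/4;  g^inv = (4/29) * [[13/4, -3], [-3, 5]]
first-kind symbols [ij,l] = (1/2)(d_i g_jl + d_j g_il - d_l g_ij): [uu,u] = E_u/2 = 0, [uu,v] = F_u - E_v/2 = 0, [uv,u] = E_v/2 = -4, [uv,v] = G_u/2 = -3, [vv,u] = F_v - G_u/2 = 0, [vv,v] = G_v/2 = 0
Gamma^u_ij = (G*[ij,u] - F*[ij,v])/(EG - F^2), Gamma^v_ij = (E*[ij,v] - F*[ij,u])/(EG - F^2)

Answer: Gamma_uuu = 0, Gamma_uuv = -16/29, Gamma_uvv = 0, Gamma_vuu = 0, Gamma_vuv = -12/29, Gamma_vvv = 0


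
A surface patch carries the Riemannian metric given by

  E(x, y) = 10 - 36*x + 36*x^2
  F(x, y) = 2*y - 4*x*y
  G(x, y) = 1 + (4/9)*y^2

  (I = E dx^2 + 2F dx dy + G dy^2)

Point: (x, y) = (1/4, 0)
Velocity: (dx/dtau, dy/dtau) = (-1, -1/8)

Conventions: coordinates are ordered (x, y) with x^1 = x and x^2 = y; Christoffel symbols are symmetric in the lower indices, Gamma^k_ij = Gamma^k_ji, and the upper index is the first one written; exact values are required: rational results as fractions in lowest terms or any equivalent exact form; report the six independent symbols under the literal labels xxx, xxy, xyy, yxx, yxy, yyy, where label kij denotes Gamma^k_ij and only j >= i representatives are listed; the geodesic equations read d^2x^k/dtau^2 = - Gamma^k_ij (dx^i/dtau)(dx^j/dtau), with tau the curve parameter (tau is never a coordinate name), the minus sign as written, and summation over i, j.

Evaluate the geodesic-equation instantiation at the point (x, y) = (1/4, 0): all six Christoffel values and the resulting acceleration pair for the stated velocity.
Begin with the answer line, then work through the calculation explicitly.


Answer: Gamma_xxx = -36/13, Gamma_xxy = 0, Gamma_xyy = 4/13, Gamma_yxx = 0, Gamma_yxy = 0, Gamma_yyy = 0; accelerations (d^2x/dtau^2, d^2y/dtau^2) = (575/208, 0)

E = 13/4, F = 0, G = 1 at the point
E_x = -18, E_y = 0, F_x = 0, F_y = 1, G_x = 0, G_y = 0
EG - F^2 = 13/4;  g^inv = (4/13) * [[1, 0], [0, 13/4]]
first-kind symbols [ij,l] = (1/2)(d_i g_jl + d_j g_il - d_l g_ij): [xx,x] = E_x/2 = -9, [xx,y] = F_x - E_y/2 = 0, [xy,x] = E_y/2 = 0, [xy,y] = G_x/2 = 0, [yy,x] = F_y - G_x/2 = 1, [yy,y] = G_y/2 = 0
Gamma^x_ij = (G*[ij,x] - F*[ij,y])/(EG - F^2), Gamma^y_ij = (E*[ij,y] - F*[ij,x])/(EG - F^2)
Gamma_xxx = -36/13, Gamma_xxy = 0, Gamma_xyy = 4/13, Gamma_yxx = 0, Gamma_yxy = 0, Gamma_yyy = 0
d^2x/dtau^2 = -(Gamma_xxx*(-1)^2 + 2*Gamma_xxy*(-1)*(-1/8) + Gamma_xyy*(-1/8)^2) = 575/208
d^2y/dtau^2 = -(Gamma_yxx*(-1)^2 + 2*Gamma_yxy*(-1)*(-1/8) + Gamma_yyy*(-1/8)^2) = 0


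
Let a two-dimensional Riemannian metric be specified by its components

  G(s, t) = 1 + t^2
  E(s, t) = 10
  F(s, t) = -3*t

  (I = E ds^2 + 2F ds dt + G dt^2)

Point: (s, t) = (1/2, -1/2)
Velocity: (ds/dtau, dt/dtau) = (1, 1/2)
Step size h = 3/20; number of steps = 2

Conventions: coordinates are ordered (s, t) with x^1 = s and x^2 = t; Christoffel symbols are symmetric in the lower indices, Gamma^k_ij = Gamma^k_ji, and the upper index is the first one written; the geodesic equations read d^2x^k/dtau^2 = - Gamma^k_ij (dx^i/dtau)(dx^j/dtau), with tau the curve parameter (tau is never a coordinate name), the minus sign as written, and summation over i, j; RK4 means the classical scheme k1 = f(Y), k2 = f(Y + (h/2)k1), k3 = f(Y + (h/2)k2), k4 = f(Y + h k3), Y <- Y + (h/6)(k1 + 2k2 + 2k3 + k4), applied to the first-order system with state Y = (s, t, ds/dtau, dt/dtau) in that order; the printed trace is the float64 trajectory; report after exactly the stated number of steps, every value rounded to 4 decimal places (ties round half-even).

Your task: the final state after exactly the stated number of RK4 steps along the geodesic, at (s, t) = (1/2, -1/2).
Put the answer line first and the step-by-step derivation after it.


Answer: s = 0.8033, t = -0.3495, ds/dtau = 1.0222, dt/dtau = 0.5031

f(Y) = (ds/dtau, dt/dtau, -Gamma^s_ij Y'^i Y'^j, -Gamma^t_ij Y'^i Y'^j) with the Gammas evaluated at the stage position; h = 0.150000; intermediate values shown to 6 dp
step 0: s = 0.5000, t = -0.5000, ds/dtau = 1.0000, dt/dtau = 0.5000
step 1:
  k1: at (s, t) = (0.500000, -0.500000), (ds/dtau, dt/dtau) = (1.000000, 0.500000); Gamma_sss = 0.000000, Gamma_sst = 0.000000, Gamma_stt = -0.292683, Gamma_tss = 0.000000, Gamma_tst = 0.000000, Gamma_ttt = -0.048780; k1 = (1.000000, 0.500000, 0.073171, 0.012195)
  k2: at (s, t) = (0.575000, -0.462500), (ds/dtau, dt/dtau) = (1.005488, 0.500915); Gamma_sss = 0.000000, Gamma_sst = 0.000000, Gamma_stt = -0.293717, Gamma_tss = 0.000000, Gamma_tst = 0.000000, Gamma_ttt = -0.045281; k2 = (1.005488, 0.500915, 0.073698, 0.011362)
  k3: at (s, t) = (0.575412, -0.462431), (ds/dtau, dt/dtau) = (1.005527, 0.500852); Gamma_sss = 0.000000, Gamma_sst = 0.000000, Gamma_stt = -0.293719, Gamma_tss = 0.000000, Gamma_tst = 0.000000, Gamma_ttt = -0.045275; k3 = (1.005527, 0.500852, 0.073680, 0.011357)
  k4: at (s, t) = (0.650829, -0.424872), (ds/dtau, dt/dtau) = (1.011052, 0.501704); Gamma_sss = 0.000000, Gamma_sst = 0.000000, Gamma_stt = -0.294681, Gamma_tss = 0.000000, Gamma_tst = 0.000000, Gamma_ttt = -0.041734; k4 = (1.011052, 0.501704, 0.074173, 0.010505)
  Y <- Y + (h/6)(k1 + 2k2 + 2k3 + k4): s = 0.6508, t = -0.4249, ds/dtau = 1.0111, dt/dtau = 0.5017
step 2:
  k1: at (s, t) = (0.650827, -0.424869), (ds/dtau, dt/dtau) = (1.011053, 0.501703); Gamma_sss = 0.000000, Gamma_sst = 0.000000, Gamma_stt = -0.294681, Gamma_tss = 0.000000, Gamma_tst = 0.000000, Gamma_ttt = -0.041734; k1 = (1.011053, 0.501703, 0.074173, 0.010505)
  k2: at (s, t) = (0.726656, -0.387241), (ds/dtau, dt/dtau) = (1.016615, 0.502491); Gamma_sss = 0.000000, Gamma_sst = 0.000000, Gamma_stt = -0.295568, Gamma_tss = 0.000000, Gamma_tst = 0.000000, Gamma_ttt = -0.038152; k2 = (1.016615, 0.502491, 0.074630, 0.009633)
  k3: at (s, t) = (0.727073, -0.387182), (ds/dtau, dt/dtau) = (1.016650, 0.502426); Gamma_sss = 0.000000, Gamma_sst = 0.000000, Gamma_stt = -0.295569, Gamma_tss = 0.000000, Gamma_tst = 0.000000, Gamma_ttt = -0.038146; k3 = (1.016650, 0.502426, 0.074611, 0.009629)
  k4: at (s, t) = (0.803325, -0.349505), (ds/dtau, dt/dtau) = (1.022244, 0.503148); Gamma_sss = 0.000000, Gamma_sst = 0.000000, Gamma_stt = -0.296380, Gamma_tss = 0.000000, Gamma_tst = 0.000000, Gamma_ttt = -0.034529; k4 = (1.022244, 0.503148, 0.075031, 0.008741)
  Y <- Y + (h/6)(k1 + 2k2 + 2k3 + k4): s = 0.8033, t = -0.3495, ds/dtau = 1.0222, dt/dtau = 0.5031


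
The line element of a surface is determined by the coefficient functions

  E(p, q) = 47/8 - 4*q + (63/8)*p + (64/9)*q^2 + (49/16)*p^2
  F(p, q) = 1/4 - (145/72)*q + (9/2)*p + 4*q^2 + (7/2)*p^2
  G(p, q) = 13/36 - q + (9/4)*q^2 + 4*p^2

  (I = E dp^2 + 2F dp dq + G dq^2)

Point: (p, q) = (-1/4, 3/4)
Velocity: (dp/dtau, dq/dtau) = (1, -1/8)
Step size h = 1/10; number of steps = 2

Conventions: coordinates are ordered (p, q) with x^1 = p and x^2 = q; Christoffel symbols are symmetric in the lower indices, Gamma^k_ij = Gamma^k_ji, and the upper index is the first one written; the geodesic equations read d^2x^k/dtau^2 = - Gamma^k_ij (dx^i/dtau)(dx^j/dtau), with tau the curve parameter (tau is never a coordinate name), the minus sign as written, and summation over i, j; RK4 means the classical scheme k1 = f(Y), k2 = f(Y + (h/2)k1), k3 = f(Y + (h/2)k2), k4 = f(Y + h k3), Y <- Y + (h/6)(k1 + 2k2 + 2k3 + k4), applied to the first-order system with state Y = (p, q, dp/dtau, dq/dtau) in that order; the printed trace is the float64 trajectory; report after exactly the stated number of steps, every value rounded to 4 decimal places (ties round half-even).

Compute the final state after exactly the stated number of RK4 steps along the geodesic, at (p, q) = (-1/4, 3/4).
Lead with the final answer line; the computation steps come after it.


Answer: p = -0.0589, q = 0.7246, dp/dtau = 0.9175, dq/dtau = -0.1675

f(Y) = (dp/dtau, dq/dtau, -Gamma^p_ij Y'^i Y'^j, -Gamma^q_ij Y'^i Y'^j) with the Gammas evaluated at the stage position; h = 0.100000; intermediate values shown to 6 dp
step 0: p = -0.2500, q = 0.7500, dp/dtau = 1.0000, dq/dtau = -0.1250
step 1:
  k1: at (p, q) = (-0.250000, 0.750000), (dp/dtau, dq/dtau) = (1.000000, -0.125000); Gamma_ppp = 0.631449, Gamma_ppq = 0.669213, Gamma_pqq = 0.962053, Gamma_qpp = -0.564422, Gamma_qpq = -0.937014, Gamma_qqq = 0.982776; k1 = (1.000000, -0.125000, -0.479178, 0.314812)
  k2: at (p, q) = (-0.200000, 0.743750), (dp/dtau, dq/dtau) = (0.976041, -0.109259); Gamma_ppp = 0.629742, Gamma_ppq = 0.645915, Gamma_pqq = 0.842861, Gamma_qpp = -0.311040, Gamma_qpq = -0.912249, Gamma_qqq = 0.979273; k2 = (0.976041, -0.109259, -0.472226, 0.090056)
  k3: at (p, q) = (-0.201198, 0.744537), (dp/dtau, dq/dtau) = (0.976389, -0.120497); Gamma_ppp = 0.629810, Gamma_ppq = 0.647232, Gamma_pqq = 0.845542, Gamma_qpp = -0.323168, Gamma_qpq = -0.913446, Gamma_qqq = 0.977365; k3 = (0.976389, -0.120497, -0.460401, 0.078959)
  k4: at (p, q) = (-0.152361, 0.737950), (dp/dtau, dq/dtau) = (0.953960, -0.117104); Gamma_ppp = 0.613842, Gamma_ppq = 0.625041, Gamma_pqq = 0.736201, Gamma_qpp = -0.022844, Gamma_qpq = -0.871726, Gamma_qqq = 0.968588; k4 = (0.953960, -0.117104, -0.429066, -0.187259)
  Y <- Y + (h/6)(k1 + 2k2 + 2k3 + k4): p = -0.1524, q = 0.7383, dp/dtau = 0.9538, dq/dtau = -0.1172
step 2:
  k1: at (p, q) = (-0.152353, 0.738306), (dp/dtau, dq/dtau) = (0.953775, -0.117240); Gamma_ppp = 0.613805, Gamma_ppq = 0.625462, Gamma_pqq = 0.736214, Gamma_qpp = -0.026360, Gamma_qpq = -0.872025, Gamma_qqq = 0.967489; k1 = (0.953775, -0.117240, -0.428611, -0.184340)
  k2: at (p, q) = (-0.104664, 0.732444), (dp/dtau, dq/dtau) = (0.932345, -0.126457); Gamma_ppp = 0.580288, Gamma_ppq = 0.603819, Gamma_pqq = 0.636506, Gamma_qpp = 0.313303, Gamma_qpq = -0.811133, Gamma_qqq = 0.951920; k2 = (0.932345, -0.126457, -0.372221, -0.478834)
  k3: at (p, q) = (-0.105736, 0.731984), (dp/dtau, dq/dtau) = (0.935164, -0.141182); Gamma_ppp = 0.581200, Gamma_ppq = 0.603639, Gamma_pqq = 0.638508, Gamma_qpp = 0.311885, Gamma_qpq = -0.812067, Gamma_qqq = 0.954012; k3 = (0.935164, -0.141182, -0.361610, -0.506201)
  k4: at (p, q) = (-0.058837, 0.724188), (dp/dtau, dq/dtau) = (0.917614, -0.167860); Gamma_ppp = 0.526821, Gamma_ppq = 0.577455, Gamma_pqq = 0.546107, Gamma_qpp = 0.725738, Gamma_qpq = -0.725847, Gamma_qqq = 0.940937; k4 = (0.917614, -0.167860, -0.281088, -0.861202)
  Y <- Y + (h/6)(k1 + 2k2 + 2k3 + k4): p = -0.0589, q = 0.7246, dp/dtau = 0.9175, dq/dtau = -0.1675


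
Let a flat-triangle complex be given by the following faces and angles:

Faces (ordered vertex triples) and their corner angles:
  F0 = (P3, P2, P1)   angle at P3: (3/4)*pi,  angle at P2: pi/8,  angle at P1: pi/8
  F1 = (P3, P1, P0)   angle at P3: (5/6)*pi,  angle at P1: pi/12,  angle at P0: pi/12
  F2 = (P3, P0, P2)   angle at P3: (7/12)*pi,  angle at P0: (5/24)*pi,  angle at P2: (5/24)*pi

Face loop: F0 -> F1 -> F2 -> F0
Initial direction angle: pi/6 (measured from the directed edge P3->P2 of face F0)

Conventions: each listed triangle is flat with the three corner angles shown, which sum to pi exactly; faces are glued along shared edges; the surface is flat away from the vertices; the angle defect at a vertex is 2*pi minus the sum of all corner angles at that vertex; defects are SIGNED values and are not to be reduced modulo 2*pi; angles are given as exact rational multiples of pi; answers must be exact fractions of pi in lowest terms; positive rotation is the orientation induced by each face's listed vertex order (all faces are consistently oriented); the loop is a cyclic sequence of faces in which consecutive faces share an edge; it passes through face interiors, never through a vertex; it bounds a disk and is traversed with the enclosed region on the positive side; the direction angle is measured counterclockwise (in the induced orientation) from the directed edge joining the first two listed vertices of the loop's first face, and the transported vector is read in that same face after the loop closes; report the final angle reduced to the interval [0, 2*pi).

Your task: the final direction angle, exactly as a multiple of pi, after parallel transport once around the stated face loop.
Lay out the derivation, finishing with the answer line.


enclosed vertex P3: corner angles sum to (13/6)*pi, defect = 2*pi - (13/6)*pi = -pi/6
the rotation equals the total enclosed defect, so the final angle is initial + defects (mod 2*pi)
final angle = pi/6 - pi/6 = 0 (mod 2*pi)

Answer: final direction angle = 0


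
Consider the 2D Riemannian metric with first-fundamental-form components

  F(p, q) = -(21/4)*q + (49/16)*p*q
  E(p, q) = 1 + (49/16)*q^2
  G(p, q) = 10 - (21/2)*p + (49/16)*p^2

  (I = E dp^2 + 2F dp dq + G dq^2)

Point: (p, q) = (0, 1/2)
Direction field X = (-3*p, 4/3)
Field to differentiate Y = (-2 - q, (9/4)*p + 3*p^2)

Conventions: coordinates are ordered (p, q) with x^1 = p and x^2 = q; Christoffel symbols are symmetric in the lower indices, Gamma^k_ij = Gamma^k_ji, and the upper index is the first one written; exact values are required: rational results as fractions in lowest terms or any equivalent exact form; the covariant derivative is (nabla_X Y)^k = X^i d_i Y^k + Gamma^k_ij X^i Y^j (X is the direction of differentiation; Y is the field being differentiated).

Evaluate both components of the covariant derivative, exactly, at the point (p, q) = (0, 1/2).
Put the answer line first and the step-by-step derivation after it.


Answer: (nabla_X Y)^p = -3736/2067, (nabla_X Y)^q = 1120/689

E = 113/64, F = -21/8, G = 10 at the point
E_p = 0, E_q = 49/16, F_p = 49/32, F_q = -21/4, G_p = -21/2, G_q = 0
EG - F^2 = 689/64;  g^inv = (64/689) * [[10, 21/8], [21/8, 113/64]]
first-kind symbols [ij,l] = (1/2)(d_i g_jl + d_j g_il - d_l g_ij): [pp,p] = E_p/2 = 0, [pp,q] = F_p - E_q/2 = 0, [pq,p] = E_q/2 = 49/32, [pq,q] = G_p/2 = -21/4, [qq,p] = F_q - G_p/2 = 0, [qq,q] = G_q/2 = 0
Gamma^p_ij = (G*[ij,p] - F*[ij,q])/(EG - F^2), Gamma^q_ij = (E*[ij,q] - F*[ij,p])/(EG - F^2)
Gamma_ppp = 0, Gamma_ppq = 98/689, Gamma_pqq = 0, Gamma_qpp = 0, Gamma_qpq = -336/689, Gamma_qqq = 0
X = (0, 4/3), Y = (-5/2, 0) at the point


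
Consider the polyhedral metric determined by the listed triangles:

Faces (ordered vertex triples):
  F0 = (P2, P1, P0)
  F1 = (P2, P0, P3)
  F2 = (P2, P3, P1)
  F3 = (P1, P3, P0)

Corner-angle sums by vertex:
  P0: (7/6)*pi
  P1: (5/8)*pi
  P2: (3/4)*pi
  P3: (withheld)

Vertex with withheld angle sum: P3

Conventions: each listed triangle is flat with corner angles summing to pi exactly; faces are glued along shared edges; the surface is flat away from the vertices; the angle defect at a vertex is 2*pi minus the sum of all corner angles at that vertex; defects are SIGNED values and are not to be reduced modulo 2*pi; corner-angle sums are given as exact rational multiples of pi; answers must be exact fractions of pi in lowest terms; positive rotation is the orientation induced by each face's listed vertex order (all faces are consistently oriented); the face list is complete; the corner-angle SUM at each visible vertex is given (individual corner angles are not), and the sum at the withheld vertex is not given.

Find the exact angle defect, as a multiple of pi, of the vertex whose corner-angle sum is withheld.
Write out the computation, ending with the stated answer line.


V = 4, E = 6, F = 4; chi = V - E + F = 2
Gauss-Bonnet: total defect = 2*pi*chi = 4*pi; visible defects sum to (83/24)*pi

Answer: defect(P3) = (13/24)*pi


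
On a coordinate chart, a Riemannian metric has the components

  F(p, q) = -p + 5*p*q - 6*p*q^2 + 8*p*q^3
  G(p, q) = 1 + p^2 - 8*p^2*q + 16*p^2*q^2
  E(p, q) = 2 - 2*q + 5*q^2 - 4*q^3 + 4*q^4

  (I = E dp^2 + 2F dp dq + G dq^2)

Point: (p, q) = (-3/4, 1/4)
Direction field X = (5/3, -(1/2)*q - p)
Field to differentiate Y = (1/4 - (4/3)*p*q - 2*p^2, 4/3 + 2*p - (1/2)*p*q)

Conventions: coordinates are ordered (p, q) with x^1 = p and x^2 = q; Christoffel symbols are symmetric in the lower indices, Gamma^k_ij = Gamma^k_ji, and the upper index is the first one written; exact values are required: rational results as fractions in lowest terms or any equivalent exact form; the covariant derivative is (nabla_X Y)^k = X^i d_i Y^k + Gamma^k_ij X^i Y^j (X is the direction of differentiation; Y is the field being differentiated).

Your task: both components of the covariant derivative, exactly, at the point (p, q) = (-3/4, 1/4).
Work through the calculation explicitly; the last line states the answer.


E = 113/64, F = 0, G = 1 at the point
E_p = 0, E_q = 0, F_p = 0, F_q = -21/8, G_p = 0, G_q = 0
EG - F^2 = 113/64;  g^inv = (64/113) * [[1, 0], [0, 113/64]]
first-kind symbols [ij,l] = (1/2)(d_i g_jl + d_j g_il - d_l g_ij): [pp,p] = E_p/2 = 0, [pp,q] = F_p - E_q/2 = 0, [pq,p] = E_q/2 = 0, [pq,q] = G_p/2 = 0, [qq,p] = F_q - G_p/2 = -21/8, [qq,q] = G_q/2 = 0
Gamma^p_ij = (G*[ij,p] - F*[ij,q])/(EG - F^2), Gamma^q_ij = (E*[ij,q] - F*[ij,p])/(EG - F^2)
Gamma_ppp = 0, Gamma_ppq = 0, Gamma_pqq = -168/113, Gamma_qpp = 0, Gamma_qpq = 0, Gamma_qqq = 0
X = (5/3, 5/8), Y = (-5/8, -7/96) at the point

Answer: (nabla_X Y)^p = 167185/32544, (nabla_X Y)^q = 215/64


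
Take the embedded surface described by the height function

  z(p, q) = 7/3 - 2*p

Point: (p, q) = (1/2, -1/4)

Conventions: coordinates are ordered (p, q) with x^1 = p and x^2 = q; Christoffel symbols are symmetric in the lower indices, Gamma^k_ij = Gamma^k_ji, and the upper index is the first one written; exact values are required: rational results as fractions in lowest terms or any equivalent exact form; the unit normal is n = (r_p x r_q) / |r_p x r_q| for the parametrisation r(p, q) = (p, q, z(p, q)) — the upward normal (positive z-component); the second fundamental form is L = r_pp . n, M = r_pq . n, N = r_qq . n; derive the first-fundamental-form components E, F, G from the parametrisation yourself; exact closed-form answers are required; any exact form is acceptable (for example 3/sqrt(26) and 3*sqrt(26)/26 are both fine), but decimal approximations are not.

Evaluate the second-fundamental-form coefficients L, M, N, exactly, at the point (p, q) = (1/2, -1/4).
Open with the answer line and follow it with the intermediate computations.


Answer: L = 0, M = 0, N = 0

z_p = -2, z_q = 0, z_pp = 0, z_pq = 0, z_qq = 0
E = 5, F = 0, G = 1; answer radicand W^2 = 5
unnormalised second-form numerators: l = 0, m = 0, n = 0; L = l/sqrt(5), and similarly M = m/sqrt(W^2), N = n/sqrt(W^2)


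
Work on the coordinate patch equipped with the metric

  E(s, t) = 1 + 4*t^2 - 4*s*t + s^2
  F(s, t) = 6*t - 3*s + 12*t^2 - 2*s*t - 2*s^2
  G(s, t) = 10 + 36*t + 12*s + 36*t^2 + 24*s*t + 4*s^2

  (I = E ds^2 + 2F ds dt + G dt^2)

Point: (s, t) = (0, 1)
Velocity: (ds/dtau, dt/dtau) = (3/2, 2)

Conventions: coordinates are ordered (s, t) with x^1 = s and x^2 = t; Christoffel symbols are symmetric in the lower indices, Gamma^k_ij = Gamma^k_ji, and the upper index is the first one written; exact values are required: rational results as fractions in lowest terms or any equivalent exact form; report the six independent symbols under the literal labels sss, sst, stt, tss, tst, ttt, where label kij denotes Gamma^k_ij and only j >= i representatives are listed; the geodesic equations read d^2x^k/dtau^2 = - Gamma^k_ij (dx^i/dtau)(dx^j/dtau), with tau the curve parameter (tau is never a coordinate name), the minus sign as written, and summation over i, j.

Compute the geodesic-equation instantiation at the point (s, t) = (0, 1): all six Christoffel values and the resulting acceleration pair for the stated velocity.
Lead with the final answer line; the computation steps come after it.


Answer: Gamma_sss = -1/43, Gamma_sst = 2/43, Gamma_stt = 6/43, Gamma_tss = -9/86, Gamma_tst = 9/43, Gamma_ttt = 27/43; accelerations (d^2s/dtau^2, d^2t/dtau^2) = (-135/172, -1215/344)

E = 5, F = 18, G = 82 at the point
E_s = -4, E_t = 8, F_s = -5, F_t = 30, G_s = 36, G_t = 108
EG - F^2 = 86;  g^inv = (1/86) * [[82, -18], [-18, 5]]
first-kind symbols [ij,l] = (1/2)(d_i g_jl + d_j g_il - d_l g_ij): [ss,s] = E_s/2 = -2, [ss,t] = F_s - E_t/2 = -9, [st,s] = E_t/2 = 4, [st,t] = G_s/2 = 18, [tt,s] = F_t - G_s/2 = 12, [tt,t] = G_t/2 = 54
Gamma^s_ij = (G*[ij,s] - F*[ij,t])/(EG - F^2), Gamma^t_ij = (E*[ij,t] - F*[ij,s])/(EG - F^2)
Gamma_sss = -1/43, Gamma_sst = 2/43, Gamma_stt = 6/43, Gamma_tss = -9/86, Gamma_tst = 9/43, Gamma_ttt = 27/43
d^2s/dtau^2 = -(Gamma_sss*(3/2)^2 + 2*Gamma_sst*(3/2)*(2) + Gamma_stt*(2)^2) = -135/172
d^2t/dtau^2 = -(Gamma_tss*(3/2)^2 + 2*Gamma_tst*(3/2)*(2) + Gamma_ttt*(2)^2) = -1215/344


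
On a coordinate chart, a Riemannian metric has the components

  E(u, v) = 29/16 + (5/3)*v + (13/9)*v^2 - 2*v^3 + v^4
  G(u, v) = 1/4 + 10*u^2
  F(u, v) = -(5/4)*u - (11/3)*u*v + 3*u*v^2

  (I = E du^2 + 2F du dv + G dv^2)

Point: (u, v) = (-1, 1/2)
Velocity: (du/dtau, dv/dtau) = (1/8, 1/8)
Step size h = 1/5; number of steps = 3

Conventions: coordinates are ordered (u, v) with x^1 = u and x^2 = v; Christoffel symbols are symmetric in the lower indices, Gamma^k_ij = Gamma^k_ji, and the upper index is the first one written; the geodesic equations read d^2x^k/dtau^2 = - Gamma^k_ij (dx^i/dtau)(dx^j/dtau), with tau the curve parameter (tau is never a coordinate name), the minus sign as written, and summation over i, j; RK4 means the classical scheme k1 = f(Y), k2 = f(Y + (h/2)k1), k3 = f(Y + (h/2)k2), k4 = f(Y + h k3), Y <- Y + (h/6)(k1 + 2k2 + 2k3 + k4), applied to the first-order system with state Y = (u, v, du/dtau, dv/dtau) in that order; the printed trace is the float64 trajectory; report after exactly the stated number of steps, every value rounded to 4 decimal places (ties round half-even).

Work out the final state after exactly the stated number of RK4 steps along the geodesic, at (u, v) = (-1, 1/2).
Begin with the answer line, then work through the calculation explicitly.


Answer: u = -0.9475, v = 0.5858, du/dtau = 0.0501, dv/dtau = 0.1592

f(Y) = (du/dtau, dv/dtau, -Gamma^u_ij Y'^i Y'^j, -Gamma^v_ij Y'^i Y'^j) with the Gammas evaluated at the stage position; h = 0.200000; intermediate values shown to 6 dp
step 0: u = -1.0000, v = 0.5000, du/dtau = 0.1250, dv/dtau = 0.1250
step 1:
  k1: at (u, v) = (-1.000000, 0.500000), (du/dtau, dv/dtau) = (0.125000, 0.125000); Gamma_uuu = 0.337133, Gamma_uuv = 1.456107, Gamma_uvv = 4.661436, Gamma_vuu = -0.407369, Gamma_vuv = -1.307081, Gamma_vvv = -1.061140; k1 = (0.125000, 0.125000, -0.123606, 0.063792)
  k2: at (u, v) = (-0.987500, 0.512500), (du/dtau, dv/dtau) = (0.112639, 0.131379); Gamma_uuu = 0.339631, Gamma_uuv = 1.443945, Gamma_uvv = 4.525071, Gamma_vuu = -0.418061, Gamma_vuv = -1.321124, Gamma_vvv = -1.046003; k2 = (0.112639, 0.131379, -0.125150, 0.062460)
  k3: at (u, v) = (-0.988736, 0.513138), (du/dtau, dv/dtau) = (0.112485, 0.131246); Gamma_uuu = 0.339149, Gamma_uuv = 1.443438, Gamma_uvv = 4.526864, Gamma_vuu = -0.417076, Gamma_vuv = -1.319491, Gamma_vvv = -1.045342; k3 = (0.112485, 0.131246, -0.124888, 0.062244)
  k4: at (u, v) = (-0.977503, 0.526249), (du/dtau, dv/dtau) = (0.100022, 0.137449); Gamma_uuu = 0.340922, Gamma_uuv = 1.430339, Gamma_uvv = 4.395289, Gamma_vuu = -0.426882, Gamma_vuv = -1.331853, Gamma_vvv = -1.029182; k4 = (0.100022, 0.137449, -0.125776, 0.060335)
  Y <- Y + (h/6)(k1 + 2k2 + 2k3 + k4): u = -0.9775, v = 0.5263, du/dtau = 0.1000, dv/dtau = 0.1375
step 2:
  k1: at (u, v) = (-0.977491, 0.526257), (du/dtau, dv/dtau) = (0.100018, 0.137451); Gamma_uuu = 0.340925, Gamma_uuv = 1.430331, Gamma_uvv = 4.395190, Gamma_vuu = -0.426892, Gamma_vuv = -1.331867, Gamma_vvv = -1.029173; k1 = (0.100018, 0.137451, -0.125775, 0.060334)
  k2: at (u, v) = (-0.967489, 0.540002), (du/dtau, dv/dtau) = (0.087441, 0.143485); Gamma_uuu = 0.341945, Gamma_uuv = 1.416264, Gamma_uvv = 4.268039, Gamma_vuu = -0.435762, Gamma_vuv = -1.342514, Gamma_vvv = -1.011959; k2 = (0.087441, 0.143485, -0.126022, 0.057853)
  k3: at (u, v) = (-0.968747, 0.540605), (du/dtau, dv/dtau) = (0.087416, 0.143236); Gamma_uuu = 0.341423, Gamma_uuv = 1.415754, Gamma_uvv = 4.270086, Gamma_vuu = -0.434675, Gamma_vuv = -1.340777, Gamma_vvv = -1.011309; k3 = (0.087416, 0.143236, -0.125671, 0.057646)
  k4: at (u, v) = (-0.960008, 0.554904), (du/dtau, dv/dtau) = (0.074884, 0.148980); Gamma_uuu = 0.341624, Gamma_uuv = 1.400765, Gamma_uvv = 4.147835, Gamma_vuu = -0.442420, Gamma_vuv = -1.349533, Gamma_vvv = -0.993114; k4 = (0.074884, 0.148980, -0.125232, 0.054635)
  Y <- Y + (h/6)(k1 + 2k2 + 2k3 + k4): u = -0.9600, v = 0.5549, du/dtau = 0.0749, dv/dtau = 0.1490
step 3:
  k1: at (u, v) = (-0.960004, 0.554919), (du/dtau, dv/dtau) = (0.074872, 0.148983); Gamma_uuu = 0.341623, Gamma_uuv = 1.400750, Gamma_uvv = 4.147730, Gamma_vuu = -0.442423, Gamma_vuv = -1.349535, Gamma_vvv = -0.993095; k1 = (0.074872, 0.148983, -0.125228, 0.054630)
  k2: at (u, v) = (-0.952517, 0.569817), (du/dtau, dv/dtau) = (0.062349, 0.154446); Gamma_uuu = 0.340975, Gamma_uuv = 1.384798, Gamma_uvv = 4.029961, Gamma_vuu = -0.448983, Gamma_vuv = -1.356345, Gamma_vvv = -0.973871; k2 = (0.062349, 0.154446, -0.124125, 0.051098)
  k3: at (u, v) = (-0.953769, 0.570364), (du/dtau, dv/dtau) = (0.062459, 0.154093); Gamma_uuu = 0.340435, Gamma_uuv = 1.384313, Gamma_uvv = 4.032221, Gamma_vuu = -0.447831, Gamma_vuv = -1.354561, Gamma_vvv = -0.973261; k3 = (0.062459, 0.154093, -0.123719, 0.050931)
  k4: at (u, v) = (-0.947512, 0.585738), (du/dtau, dv/dtau) = (0.050128, 0.159170); Gamma_uuu = 0.338925, Gamma_uuv = 1.367507, Gamma_uvv = 3.919332, Gamma_vuu = -0.453097, Gamma_vuv = -1.359369, Gamma_vvv = -0.953150; k4 = (0.050128, 0.159170, -0.121970, 0.046979)
  Y <- Y + (h/6)(k1 + 2k2 + 2k3 + k4): u = -0.9475, v = 0.5858, du/dtau = 0.0501, dv/dtau = 0.1592


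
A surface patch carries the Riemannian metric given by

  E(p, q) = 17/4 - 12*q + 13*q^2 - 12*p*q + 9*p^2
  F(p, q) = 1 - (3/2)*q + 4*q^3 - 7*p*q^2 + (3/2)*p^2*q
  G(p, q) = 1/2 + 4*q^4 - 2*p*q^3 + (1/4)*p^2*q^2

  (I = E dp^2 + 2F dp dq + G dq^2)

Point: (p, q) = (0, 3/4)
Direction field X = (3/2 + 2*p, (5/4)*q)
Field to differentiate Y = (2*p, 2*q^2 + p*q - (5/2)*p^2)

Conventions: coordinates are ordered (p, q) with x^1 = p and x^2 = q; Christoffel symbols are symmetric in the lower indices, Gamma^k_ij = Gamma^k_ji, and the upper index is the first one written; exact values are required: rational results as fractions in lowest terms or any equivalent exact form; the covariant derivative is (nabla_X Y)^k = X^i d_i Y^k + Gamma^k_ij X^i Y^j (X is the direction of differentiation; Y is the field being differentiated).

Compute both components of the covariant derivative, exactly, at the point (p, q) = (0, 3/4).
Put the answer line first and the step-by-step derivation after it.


Answer: (nabla_X Y)^p = 456999/40448, (nabla_X Y)^q = -18135/10112

E = 41/16, F = 25/16, G = 113/64 at the point
E_p = -9, E_q = 15/2, F_p = -63/16, F_q = 21/4, G_p = -27/32, G_q = 27/4
EG - F^2 = 2133/1024;  g^inv = (1024/2133) * [[113/64, -25/16], [-25/16, 41/16]]
first-kind symbols [ij,l] = (1/2)(d_i g_jl + d_j g_il - d_l g_ij): [pp,p] = E_p/2 = -9/2, [pp,q] = F_p - E_q/2 = -123/16, [pq,p] = E_q/2 = 15/4, [pq,q] = G_p/2 = -27/64, [qq,p] = F_q - G_p/2 = 363/64, [qq,q] = G_q/2 = 27/8
Gamma^p_ij = (G*[ij,p] - F*[ij,q])/(EG - F^2), Gamma^q_ij = (E*[ij,q] - F*[ij,p])/(EG - F^2)
Gamma_ppp = 1388/711, Gamma_ppq = 2485/711, Gamma_pqq = 6473/2844, Gamma_qpp = -4324/711, Gamma_qpq = -2369/711, Gamma_qqq = -73/711
X = (3/2, 15/16), Y = (0, 9/8) at the point


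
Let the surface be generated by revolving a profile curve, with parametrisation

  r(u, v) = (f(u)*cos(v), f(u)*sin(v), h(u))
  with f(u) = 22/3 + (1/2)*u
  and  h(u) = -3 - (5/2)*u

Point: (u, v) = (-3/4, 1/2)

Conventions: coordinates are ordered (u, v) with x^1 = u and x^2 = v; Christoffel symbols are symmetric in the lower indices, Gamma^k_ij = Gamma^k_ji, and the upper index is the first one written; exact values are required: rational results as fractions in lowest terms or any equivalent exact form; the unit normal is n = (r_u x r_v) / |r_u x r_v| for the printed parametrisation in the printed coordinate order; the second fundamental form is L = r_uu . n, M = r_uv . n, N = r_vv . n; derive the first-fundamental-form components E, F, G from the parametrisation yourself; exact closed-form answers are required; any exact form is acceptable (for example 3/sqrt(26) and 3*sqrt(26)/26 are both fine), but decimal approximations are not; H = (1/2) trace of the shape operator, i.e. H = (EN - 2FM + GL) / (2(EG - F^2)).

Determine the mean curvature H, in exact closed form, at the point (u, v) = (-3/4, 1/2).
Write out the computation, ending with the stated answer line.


f = 167/24, f' = 1/2, f'' = 0, h' = -5/2, h'' = 0
E = 13/2, F = 0, G = 27889/576; answer radicand W^2 = 13/2
unnormalised second-form numerators: l = 0, m = 0, n = -835/48; L = l/sqrt(13/2), and similarly M = m/sqrt(W^2), N = n/sqrt(W^2)
H = (E*n - 2*F*m + G*l) / (2*(EG - F^2)*sqrt(W^2)); E*n - 2*F*m + G*l = -10855/96, EG - F^2 = 362557/1152, so H = (-30/167)/sqrt(13/2)

Answer: H = -30*sqrt(26)/2171


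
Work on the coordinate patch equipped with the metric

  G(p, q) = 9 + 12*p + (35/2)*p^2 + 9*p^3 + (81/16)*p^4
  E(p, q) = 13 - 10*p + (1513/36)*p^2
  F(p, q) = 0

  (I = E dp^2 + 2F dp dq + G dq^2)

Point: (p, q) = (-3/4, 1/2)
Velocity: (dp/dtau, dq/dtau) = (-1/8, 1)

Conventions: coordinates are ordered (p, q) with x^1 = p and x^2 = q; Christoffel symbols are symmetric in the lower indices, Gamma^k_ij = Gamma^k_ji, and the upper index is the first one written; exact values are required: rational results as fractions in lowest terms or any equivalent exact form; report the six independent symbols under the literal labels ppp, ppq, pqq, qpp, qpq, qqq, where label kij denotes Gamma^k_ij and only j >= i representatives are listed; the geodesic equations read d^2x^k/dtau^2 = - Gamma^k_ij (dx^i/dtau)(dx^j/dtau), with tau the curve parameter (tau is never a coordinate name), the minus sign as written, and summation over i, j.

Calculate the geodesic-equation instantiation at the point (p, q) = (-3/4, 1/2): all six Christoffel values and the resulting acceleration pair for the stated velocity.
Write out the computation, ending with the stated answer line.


E = 2825/64, F = 0, G = 31329/4096 at the point
E_p = -1753/24, E_q = 0, F_p = 0, F_q = 0, G_p = -1947/256, G_q = 0
EG - F^2 = 88504425/262144;  g^inv = (262144/88504425) * [[31329/4096, 0], [0, 2825/64]]
first-kind symbols [ij,l] = (1/2)(d_i g_jl + d_j g_il - d_l g_ij): [pp,p] = E_p/2 = -1753/48, [pp,q] = F_p - E_q/2 = 0, [pq,p] = E_q/2 = 0, [pq,q] = G_p/2 = -1947/512, [qq,p] = F_q - G_p/2 = 1947/512, [qq,q] = G_q/2 = 0
Gamma^p_ij = (G*[ij,p] - F*[ij,q])/(EG - F^2), Gamma^q_ij = (E*[ij,q] - F*[ij,p])/(EG - F^2)
Gamma_ppp = -7012/8475, Gamma_ppq = 0, Gamma_pqq = 1947/22600, Gamma_qpp = 0, Gamma_qpq = -88/177, Gamma_qqq = 0
d^2p/dtau^2 = -(Gamma_ppp*(-1/8)^2 + 2*Gamma_ppq*(-1/8)*(1) + Gamma_pqq*(1)^2) = -9929/135600
d^2q/dtau^2 = -(Gamma_qpp*(-1/8)^2 + 2*Gamma_qpq*(-1/8)*(1) + Gamma_qqq*(1)^2) = -22/177

Answer: Gamma_ppp = -7012/8475, Gamma_ppq = 0, Gamma_pqq = 1947/22600, Gamma_qpp = 0, Gamma_qpq = -88/177, Gamma_qqq = 0; accelerations (d^2p/dtau^2, d^2q/dtau^2) = (-9929/135600, -22/177)


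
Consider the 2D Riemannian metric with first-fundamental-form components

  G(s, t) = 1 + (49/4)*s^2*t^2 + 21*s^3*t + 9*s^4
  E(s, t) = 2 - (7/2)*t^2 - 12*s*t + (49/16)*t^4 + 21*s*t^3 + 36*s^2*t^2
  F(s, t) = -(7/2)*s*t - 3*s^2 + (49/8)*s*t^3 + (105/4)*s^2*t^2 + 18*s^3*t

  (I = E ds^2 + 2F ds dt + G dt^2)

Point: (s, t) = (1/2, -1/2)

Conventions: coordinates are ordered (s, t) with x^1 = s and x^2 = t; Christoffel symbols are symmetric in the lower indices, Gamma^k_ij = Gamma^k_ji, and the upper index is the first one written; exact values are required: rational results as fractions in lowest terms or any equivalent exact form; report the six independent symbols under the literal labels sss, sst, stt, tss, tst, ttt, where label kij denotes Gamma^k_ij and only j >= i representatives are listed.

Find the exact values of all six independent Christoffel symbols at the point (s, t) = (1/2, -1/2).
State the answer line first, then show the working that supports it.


Answer: Gamma_sss = 1584/1349, Gamma_sst = -660/1349, Gamma_stt = -924/1349, Gamma_tss = 96/1349, Gamma_tst = -40/1349, Gamma_ttt = -56/1349

E = 1345/256, F = 33/128, G = 65/64 at the point
E_s = 99/8, E_t = -165/32, F_s = -141/64, F_t = -241/64, G_s = -5/16, G_t = -7/16
EG - F^2 = 1349/256;  g^inv = (256/1349) * [[65/64, -33/128], [-33/128, 1345/256]]
first-kind symbols [ij,l] = (1/2)(d_i g_jl + d_j g_il - d_l g_ij): [ss,s] = E_s/2 = 99/16, [ss,t] = F_s - E_t/2 = 3/8, [st,s] = E_t/2 = -165/64, [st,t] = G_s/2 = -5/32, [tt,s] = F_t - G_s/2 = -231/64, [tt,t] = G_t/2 = -7/32
Gamma^s_ij = (G*[ij,s] - F*[ij,t])/(EG - F^2), Gamma^t_ij = (E*[ij,t] - F*[ij,s])/(EG - F^2)
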